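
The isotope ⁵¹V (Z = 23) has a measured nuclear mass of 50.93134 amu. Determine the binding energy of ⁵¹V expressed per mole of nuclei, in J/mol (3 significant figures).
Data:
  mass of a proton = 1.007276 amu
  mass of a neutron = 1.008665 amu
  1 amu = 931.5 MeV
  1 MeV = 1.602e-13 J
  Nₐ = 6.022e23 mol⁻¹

4.30e+13 J/mol

The nucleus contains 23 protons and 51 − 23 = 28 neutrons.
Σm = 23·m_p + 28·m_n = 23.167348 + 28.242620 = 51.409968 amu
The mass defect is 51.409968 − 50.93134 = 0.478628 amu.
E_B = 0.478628 × 931.5 = 445.842 MeV
Per nucleus in joules: 445.842 MeV × 1.602e-13 J/MeV = 7.1424e-11 J
Per mole: 7.1424e-11 J × 6.022e23 mol⁻¹ = 4.3012e+13 J/mol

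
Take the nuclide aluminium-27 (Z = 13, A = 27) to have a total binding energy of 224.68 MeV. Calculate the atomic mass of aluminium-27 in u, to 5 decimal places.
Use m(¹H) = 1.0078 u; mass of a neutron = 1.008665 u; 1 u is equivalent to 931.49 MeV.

26.98151 u

Mass defect = 224.68 MeV / (931.49 MeV/u) = 0.2412050 u
Constituent mass = 13(1.0078) + 14(1.008665) = 27.222710 u
Atomic mass = 27.222710 − 0.2412050 = 26.9815050 u ≈ 26.98151 u (to 5 decimal places)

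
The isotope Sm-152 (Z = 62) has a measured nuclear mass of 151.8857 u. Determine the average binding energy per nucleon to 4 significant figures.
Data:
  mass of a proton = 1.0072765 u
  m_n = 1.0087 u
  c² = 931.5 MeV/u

Total constituent mass: 62 × 1.0072765 + 90 × 1.0087 = 153.2341430 u
Δm = 153.2341430 − 151.8857 = 1.3484430 u
Converting to energy: 1.3484430 u × 931.5 MeV/u = 1256.07 MeV
Per nucleon: 1256.07 / 152 = 8.264 MeV

8.264 MeV/nucleon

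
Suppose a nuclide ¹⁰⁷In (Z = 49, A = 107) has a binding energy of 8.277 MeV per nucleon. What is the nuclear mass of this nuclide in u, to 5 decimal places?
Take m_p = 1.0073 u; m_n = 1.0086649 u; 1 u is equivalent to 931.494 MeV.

Total binding energy = 107 × 8.277 = 885.639 MeV
Mass defect = 885.639 MeV / (931.494 MeV/u) = 0.9507726 u
Constituent mass = 49(1.0073) + 58(1.0086649) = 107.8602642 u
Nuclear mass = 107.8602642 − 0.9507726 = 106.9094916 u ≈ 106.90949 u (to 5 decimal places)

106.90949 u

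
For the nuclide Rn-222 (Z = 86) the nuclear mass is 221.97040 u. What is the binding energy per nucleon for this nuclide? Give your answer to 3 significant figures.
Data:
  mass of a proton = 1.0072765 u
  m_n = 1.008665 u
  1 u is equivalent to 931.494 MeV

7.69 MeV/nucleon

Z = 86, so N = A − Z = 222 − 86 = 136.
Mass of separated nucleons = 86(1.0072765) + 136(1.008665) = 86.6257790 + 137.178440 = 223.8042190 u
Mass defect Δm = 223.8042190 − 221.97040 = 1.8338190 u
Converting to energy: 1.8338190 u × 931.494 MeV/u = 1708.191 MeV
Per nucleon: 1708.191 / 222 = 7.6946 MeV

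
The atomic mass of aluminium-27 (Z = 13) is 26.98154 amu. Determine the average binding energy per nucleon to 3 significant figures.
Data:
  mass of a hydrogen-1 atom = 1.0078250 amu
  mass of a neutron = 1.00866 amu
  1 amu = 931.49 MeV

Σm = 13·m(¹H) + 14·m_n = 13.1017250 + 14.12124 = 27.2229650 amu
Mass defect Δm = 27.2229650 − 26.98154 = 0.2414250 amu
Converting to energy: 0.2414250 amu × 931.49 MeV/amu = 224.885 MeV
BE/A = 224.885 MeV / 27 = 8.329 MeV/nucleon

8.33 MeV/nucleon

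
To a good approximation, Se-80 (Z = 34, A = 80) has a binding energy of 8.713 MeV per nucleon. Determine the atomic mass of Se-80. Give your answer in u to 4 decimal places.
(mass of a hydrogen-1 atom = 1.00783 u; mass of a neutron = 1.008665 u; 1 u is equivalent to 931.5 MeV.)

Total binding energy = 80 × 8.713 = 697.040 MeV
Mass defect = 697.040 MeV / (931.5 MeV/u) = 0.748298 u
Constituent mass = 34(1.00783) + 46(1.008665) = 80.664810 u
Atomic mass = 80.664810 − 0.748298 = 79.916512 u ≈ 79.9165 u (to 4 decimal places)

79.9165 u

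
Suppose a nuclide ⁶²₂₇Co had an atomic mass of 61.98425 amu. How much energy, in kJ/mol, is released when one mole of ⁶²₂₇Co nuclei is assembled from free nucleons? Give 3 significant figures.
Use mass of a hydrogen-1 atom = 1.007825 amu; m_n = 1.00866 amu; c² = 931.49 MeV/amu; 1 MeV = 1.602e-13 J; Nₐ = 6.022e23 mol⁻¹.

Z = 27, so N = A − Z = 62 − 27 = 35.
Total constituent mass: 27 × 1.007825 + 35 × 1.00866 = 62.514375 amu
Mass defect Δm = 62.514375 − 61.98425 = 0.530125 amu
Binding energy = Δm·c² = 0.530125 × 931.49 MeV/amu = 493.806 MeV
Per nucleus in joules: 493.806 MeV × 1.602e-13 J/MeV = 7.9108e-11 J
Per mole: 7.9108e-11 J × 6.022e23 mol⁻¹ = 4.7639e+13 J/mol

4.76e+10 kJ/mol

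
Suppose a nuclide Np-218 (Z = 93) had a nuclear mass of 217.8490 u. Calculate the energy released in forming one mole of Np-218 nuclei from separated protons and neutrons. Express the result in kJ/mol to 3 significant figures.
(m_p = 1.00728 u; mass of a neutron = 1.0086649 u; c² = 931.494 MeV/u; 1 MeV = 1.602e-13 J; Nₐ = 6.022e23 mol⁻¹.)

Mass of separated nucleons = 93(1.00728) + 125(1.0086649) = 93.67704 + 126.0831125 = 219.7601525 u
Mass defect Δm = 219.7601525 − 217.8490 = 1.9111525 u
Binding energy = Δm·c² = 1.9111525 × 931.494 MeV/u = 1780.23 MeV
Per nucleus in joules: 1780.23 MeV × 1.602e-13 J/MeV = 2.8519e-10 J
Per mole: 2.8519e-10 J × 6.022e23 mol⁻¹ = 1.7174e+14 J/mol

1.72e+11 kJ/mol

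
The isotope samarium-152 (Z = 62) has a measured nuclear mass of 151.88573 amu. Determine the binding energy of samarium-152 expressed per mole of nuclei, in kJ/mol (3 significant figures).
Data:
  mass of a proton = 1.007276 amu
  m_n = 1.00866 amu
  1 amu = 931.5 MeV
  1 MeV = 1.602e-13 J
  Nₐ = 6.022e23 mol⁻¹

Z = 62, so N = A − Z = 152 − 62 = 90.
Σm = 62·m_p + 90·m_n = 62.451112 + 90.77940 = 153.230512 amu
Mass defect Δm = 153.230512 − 151.88573 = 1.344782 amu
Binding energy = Δm·c² = 1.344782 × 931.5 MeV/amu = 1252.66 MeV
Per nucleus in joules: 1252.66 MeV × 1.602e-13 J/MeV = 2.0068e-10 J
Per mole: 2.0068e-10 J × 6.022e23 mol⁻¹ = 1.2085e+14 J/mol

1.21e+11 kJ/mol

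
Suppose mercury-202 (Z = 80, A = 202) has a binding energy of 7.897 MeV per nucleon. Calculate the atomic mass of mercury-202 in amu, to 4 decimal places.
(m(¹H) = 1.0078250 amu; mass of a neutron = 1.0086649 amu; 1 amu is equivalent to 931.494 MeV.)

Total binding energy = 202 × 7.897 = 1595.194 MeV
Mass defect = 1595.194 MeV / (931.494 MeV/amu) = 1.712511 amu
Constituent mass = 80(1.0078250) + 122(1.0086649) = 203.6831178 amu
Atomic mass = 203.6831178 − 1.712511 = 201.9706068 amu ≈ 201.9706 amu (to 4 decimal places)

201.9706 amu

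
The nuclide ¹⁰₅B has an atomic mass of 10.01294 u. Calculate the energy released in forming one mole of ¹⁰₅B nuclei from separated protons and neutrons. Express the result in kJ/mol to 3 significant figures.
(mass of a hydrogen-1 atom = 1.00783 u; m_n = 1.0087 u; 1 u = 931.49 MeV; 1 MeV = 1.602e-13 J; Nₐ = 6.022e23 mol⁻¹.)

6.26e+09 kJ/mol

With 5 protons and 5 neutrons (A = 10):
Total constituent mass: 5 × 1.00783 + 5 × 1.0087 = 10.08265 u
The mass defect is 10.08265 − 10.01294 = 0.06971 u.
Binding energy = Δm·c² = 0.06971 × 931.49 MeV/u = 64.9342 MeV
Per nucleus in joules: 64.9342 MeV × 1.602e-13 J/MeV = 1.0402e-11 J
Per mole: 1.0402e-11 J × 6.022e23 mol⁻¹ = 6.2641e+12 J/mol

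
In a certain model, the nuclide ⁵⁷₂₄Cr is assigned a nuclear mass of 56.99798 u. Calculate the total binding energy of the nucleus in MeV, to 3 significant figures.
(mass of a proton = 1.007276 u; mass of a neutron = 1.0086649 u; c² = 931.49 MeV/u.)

Total constituent mass: 24 × 1.007276 + 33 × 1.0086649 = 57.4605657 u
Δm = 57.4605657 − 56.99798 = 0.4625857 u
Binding energy = Δm·c² = 0.4625857 × 931.49 MeV/u = 430.894 MeV

431 MeV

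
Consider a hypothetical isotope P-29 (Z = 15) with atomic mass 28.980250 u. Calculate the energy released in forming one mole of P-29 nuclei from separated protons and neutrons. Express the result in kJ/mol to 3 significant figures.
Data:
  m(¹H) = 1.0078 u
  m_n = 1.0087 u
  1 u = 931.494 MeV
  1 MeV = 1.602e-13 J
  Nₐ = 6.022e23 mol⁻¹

2.32e+10 kJ/mol

Σm = 15·m(¹H) + 14·m_n = 15.1170 + 14.1218 = 29.2388 u
Mass defect Δm = 29.2388 − 28.980250 = 0.258550 u
E_B = 0.258550 × 931.494 = 240.838 MeV
Per nucleus in joules: 240.838 MeV × 1.602e-13 J/MeV = 3.8582e-11 J
Per mole: 3.8582e-11 J × 6.022e23 mol⁻¹ = 2.3234e+13 J/mol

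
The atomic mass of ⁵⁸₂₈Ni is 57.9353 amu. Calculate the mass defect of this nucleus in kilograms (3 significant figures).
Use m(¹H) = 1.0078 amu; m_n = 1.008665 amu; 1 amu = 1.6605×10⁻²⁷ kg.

9.02e-28 kg

With 28 protons and 30 neutrons (A = 58):
Total constituent mass: 28 × 1.0078 + 30 × 1.008665 = 58.478350 amu
The mass defect is 58.478350 − 57.9353 = 0.543050 amu.
In SI units: 0.543050 amu × 1.6605×10⁻²⁷ kg/amu = 9.0173e-28 kg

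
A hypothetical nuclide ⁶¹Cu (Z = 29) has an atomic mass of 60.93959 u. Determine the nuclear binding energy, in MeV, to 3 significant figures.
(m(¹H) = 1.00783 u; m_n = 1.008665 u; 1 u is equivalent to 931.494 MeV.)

With 29 protons and 32 neutrons (A = 61):
Total constituent mass: 29 × 1.00783 + 32 × 1.008665 = 61.504350 u
Δm = 61.504350 − 60.93959 = 0.564760 u
E_B = 0.564760 × 931.494 = 526.071 MeV

526 MeV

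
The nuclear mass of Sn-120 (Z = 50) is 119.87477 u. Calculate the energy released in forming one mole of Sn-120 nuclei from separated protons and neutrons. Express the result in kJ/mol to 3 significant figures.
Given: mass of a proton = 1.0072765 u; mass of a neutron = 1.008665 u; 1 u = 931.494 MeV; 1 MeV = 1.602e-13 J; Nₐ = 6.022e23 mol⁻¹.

Total constituent mass: 50 × 1.0072765 + 70 × 1.008665 = 120.9703750 u
Mass defect Δm = 120.9703750 − 119.87477 = 1.0956050 u
Converting to energy: 1.0956050 u × 931.494 MeV/u = 1020.55 MeV
Per nucleus in joules: 1020.55 MeV × 1.602e-13 J/MeV = 1.6349e-10 J
Per mole: 1.6349e-10 J × 6.022e23 mol⁻¹ = 9.8454e+13 J/mol

9.85e+10 kJ/mol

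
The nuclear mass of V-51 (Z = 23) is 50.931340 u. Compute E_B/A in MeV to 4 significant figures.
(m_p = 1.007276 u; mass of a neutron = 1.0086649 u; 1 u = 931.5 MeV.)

8.742 MeV/nucleon

Mass of separated nucleons = 23(1.007276) + 28(1.0086649) = 23.167348 + 28.2426172 = 51.4099652 u
Mass defect Δm = 51.4099652 − 50.931340 = 0.4786252 u
Converting to energy: 0.4786252 u × 931.5 MeV/u = 445.839 MeV
Dividing by A = 51 gives 8.742 MeV per nucleon.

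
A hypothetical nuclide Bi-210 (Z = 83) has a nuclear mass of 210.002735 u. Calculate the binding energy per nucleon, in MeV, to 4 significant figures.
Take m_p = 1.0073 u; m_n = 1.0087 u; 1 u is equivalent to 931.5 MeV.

The nucleus contains 83 protons and 210 − 83 = 127 neutrons.
Σm = 83·m_p + 127·m_n = 83.6059 + 128.1049 = 211.7108 u
Mass defect Δm = 211.7108 − 210.002735 = 1.708065 u
Converting to energy: 1.708065 u × 931.5 MeV/u = 1591.06 MeV
Dividing by A = 210 gives 7.576 MeV per nucleon.

7.576 MeV/nucleon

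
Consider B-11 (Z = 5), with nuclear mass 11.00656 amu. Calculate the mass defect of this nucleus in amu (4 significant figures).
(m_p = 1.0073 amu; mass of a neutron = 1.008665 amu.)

0.08193 amu

The nucleus contains 5 protons and 11 − 5 = 6 neutrons.
Σm = 5·m_p + 6·m_n = 5.0365 + 6.051990 = 11.088490 amu
Δm = 11.088490 − 11.00656 = 0.081930 amu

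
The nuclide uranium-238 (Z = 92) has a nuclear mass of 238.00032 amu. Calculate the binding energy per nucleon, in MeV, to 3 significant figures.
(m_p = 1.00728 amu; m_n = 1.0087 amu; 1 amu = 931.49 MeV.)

7.59 MeV/nucleon

Total constituent mass: 92 × 1.00728 + 146 × 1.0087 = 239.93996 amu
The mass defect is 239.93996 − 238.00032 = 1.93964 amu.
Binding energy = Δm·c² = 1.93964 × 931.49 MeV/amu = 1806.76 MeV
Per nucleon: 1806.76 / 238 = 7.591 MeV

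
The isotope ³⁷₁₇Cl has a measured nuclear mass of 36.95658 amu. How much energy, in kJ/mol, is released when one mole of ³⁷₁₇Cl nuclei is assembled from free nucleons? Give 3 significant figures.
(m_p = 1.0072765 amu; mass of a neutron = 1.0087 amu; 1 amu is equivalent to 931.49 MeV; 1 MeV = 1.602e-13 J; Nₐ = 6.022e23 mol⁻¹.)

Total constituent mass: 17 × 1.0072765 + 20 × 1.0087 = 37.2977005 amu
The mass defect is 37.2977005 − 36.95658 = 0.3411205 amu.
Converting to energy: 0.3411205 amu × 931.49 MeV/amu = 317.750 MeV
Per nucleus in joules: 317.750 MeV × 1.602e-13 J/MeV = 5.0904e-11 J
Per mole: 5.0904e-11 J × 6.022e23 mol⁻¹ = 3.0654e+13 J/mol

3.07e+10 kJ/mol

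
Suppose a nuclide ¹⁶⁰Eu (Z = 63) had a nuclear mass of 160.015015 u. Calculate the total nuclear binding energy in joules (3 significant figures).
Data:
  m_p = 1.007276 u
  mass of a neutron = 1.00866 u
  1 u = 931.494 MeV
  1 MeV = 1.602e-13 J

1.92e-10 J

With 63 protons and 97 neutrons (A = 160):
Σm = 63·m_p + 97·m_n = 63.458388 + 97.84002 = 161.298408 u
The mass defect is 161.298408 − 160.015015 = 1.283393 u.
Binding energy = Δm·c² = 1.283393 × 931.494 MeV/u = 1195.47 MeV
In joules: 1195.47 MeV × 1.602e-13 J/MeV = 1.9151e-10 J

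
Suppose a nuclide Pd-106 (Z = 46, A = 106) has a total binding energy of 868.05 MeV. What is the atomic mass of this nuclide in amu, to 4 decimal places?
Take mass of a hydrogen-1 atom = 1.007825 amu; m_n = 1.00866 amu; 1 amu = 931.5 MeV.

105.9477 amu

Mass defect = 868.05 MeV / (931.5 MeV/amu) = 0.931884 amu
Constituent mass = 46(1.007825) + 60(1.00866) = 106.879550 amu
Atomic mass = 106.879550 − 0.931884 = 105.947666 amu ≈ 105.9477 amu (to 4 decimal places)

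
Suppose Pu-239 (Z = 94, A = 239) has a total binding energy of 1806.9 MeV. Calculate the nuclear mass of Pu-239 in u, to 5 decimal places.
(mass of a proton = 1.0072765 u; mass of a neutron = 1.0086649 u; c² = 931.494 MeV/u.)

239.00061 u

Mass defect = 1806.9 MeV / (931.494 MeV/u) = 1.9397871 u
Constituent mass = 94(1.0072765) + 145(1.0086649) = 240.9404015 u
Nuclear mass = 240.9404015 − 1.9397871 = 239.0006144 u ≈ 239.00061 u (to 5 decimal places)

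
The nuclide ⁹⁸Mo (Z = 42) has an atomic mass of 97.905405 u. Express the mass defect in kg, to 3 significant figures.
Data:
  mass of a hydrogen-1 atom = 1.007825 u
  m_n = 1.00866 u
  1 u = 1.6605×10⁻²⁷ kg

1.51e-27 kg

Z = 42, so N = A − Z = 98 − 42 = 56.
Σm = 42·m(¹H) + 56·m_n = 42.328650 + 56.48496 = 98.813610 u
The mass defect is 98.813610 − 97.905405 = 0.908205 u.
In SI units: 0.908205 u × 1.6605×10⁻²⁷ kg/u = 1.5081e-27 kg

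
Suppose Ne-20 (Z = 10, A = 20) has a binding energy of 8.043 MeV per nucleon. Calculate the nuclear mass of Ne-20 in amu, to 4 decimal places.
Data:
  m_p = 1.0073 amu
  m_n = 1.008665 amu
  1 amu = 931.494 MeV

19.9870 amu

Total binding energy = 20 × 8.043 = 160.860 MeV
Mass defect = 160.860 MeV / (931.494 MeV/amu) = 0.172690 amu
Constituent mass = 10(1.0073) + 10(1.008665) = 20.159650 amu
Nuclear mass = 20.159650 − 0.172690 = 19.986960 amu ≈ 19.9870 amu (to 4 decimal places)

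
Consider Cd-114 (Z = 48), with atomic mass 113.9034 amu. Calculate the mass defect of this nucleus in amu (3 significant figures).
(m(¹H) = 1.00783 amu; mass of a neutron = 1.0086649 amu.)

With 48 protons and 66 neutrons (A = 114):
Total constituent mass: 48 × 1.00783 + 66 × 1.0086649 = 114.9477234 amu
Δm = 114.9477234 − 113.9034 = 1.0443234 amu

1.04 amu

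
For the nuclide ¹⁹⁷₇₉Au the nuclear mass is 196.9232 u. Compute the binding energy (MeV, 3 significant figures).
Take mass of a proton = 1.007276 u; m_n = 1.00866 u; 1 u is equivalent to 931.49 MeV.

1560 MeV

Mass of separated nucleons = 79(1.007276) + 118(1.00866) = 79.574804 + 119.02188 = 198.596684 u
The mass defect is 198.596684 − 196.9232 = 1.673484 u.
Converting to energy: 1.673484 u × 931.49 MeV/u = 1558.83 MeV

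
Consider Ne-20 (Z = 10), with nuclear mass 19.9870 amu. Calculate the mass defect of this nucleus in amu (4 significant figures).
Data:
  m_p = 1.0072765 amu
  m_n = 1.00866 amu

Total constituent mass: 10 × 1.0072765 + 10 × 1.00866 = 20.1593650 amu
The mass defect is 20.1593650 − 19.9870 = 0.1723650 amu.

0.1724 amu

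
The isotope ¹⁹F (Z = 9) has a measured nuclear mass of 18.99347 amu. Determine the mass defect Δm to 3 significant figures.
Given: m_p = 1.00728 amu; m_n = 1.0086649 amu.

0.159 amu

The nucleus contains 9 protons and 19 − 9 = 10 neutrons.
Mass of separated nucleons = 9(1.00728) + 10(1.0086649) = 9.06552 + 10.0866490 = 19.1521690 amu
The mass defect is 19.1521690 − 18.99347 = 0.1586990 amu.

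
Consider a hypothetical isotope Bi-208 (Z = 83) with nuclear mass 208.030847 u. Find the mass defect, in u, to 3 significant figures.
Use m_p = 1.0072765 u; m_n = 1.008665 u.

1.66 u

The nucleus contains 83 protons and 208 − 83 = 125 neutrons.
Mass of separated nucleons = 83(1.0072765) + 125(1.008665) = 83.6039495 + 126.083125 = 209.6870745 u
The mass defect is 209.6870745 − 208.030847 = 1.6562275 u.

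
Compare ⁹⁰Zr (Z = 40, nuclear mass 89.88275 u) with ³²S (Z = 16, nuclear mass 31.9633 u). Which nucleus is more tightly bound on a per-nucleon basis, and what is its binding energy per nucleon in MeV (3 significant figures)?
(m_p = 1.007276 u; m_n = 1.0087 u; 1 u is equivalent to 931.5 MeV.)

⁹⁰Zr; 8.73 MeV/nucleon

⁹⁰Zr: Σm = 40(1.007276) + 50(1.0087) = 90.726040 u; Δm = 0.843290 u; E_B = 785.52 MeV; E_B/A = 8.728 MeV
³²S: Σm = 16(1.007276) + 16(1.0087) = 32.255616 u; Δm = 0.292316 u; E_B = 272.29 MeV; E_B/A = 8.509 MeV
⁹⁰Zr has the higher binding energy per nucleon, so it is the more tightly bound nucleus.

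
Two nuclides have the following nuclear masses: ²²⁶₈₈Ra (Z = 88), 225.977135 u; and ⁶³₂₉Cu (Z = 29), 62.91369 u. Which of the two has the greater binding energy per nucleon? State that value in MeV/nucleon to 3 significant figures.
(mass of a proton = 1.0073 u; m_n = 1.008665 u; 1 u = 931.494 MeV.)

²²⁶₈₈Ra: Σm = 88(1.0073) + 138(1.008665) = 227.838170 u; Δm = 1.861035 u; E_B = 1733.54 MeV; E_B/A = 7.671 MeV
⁶³₂₉Cu: Σm = 29(1.0073) + 34(1.008665) = 63.506310 u; Δm = 0.592620 u; E_B = 552.02 MeV; E_B/A = 8.762 MeV
⁶³₂₉Cu has the higher binding energy per nucleon, so it is the more tightly bound nucleus.

⁶³₂₉Cu; 8.76 MeV/nucleon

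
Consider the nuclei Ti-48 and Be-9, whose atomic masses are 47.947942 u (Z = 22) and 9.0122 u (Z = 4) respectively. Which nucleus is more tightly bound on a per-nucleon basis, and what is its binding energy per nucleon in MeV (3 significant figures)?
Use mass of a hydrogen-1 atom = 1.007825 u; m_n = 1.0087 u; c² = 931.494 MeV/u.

Ti-48; 8.74 MeV/nucleon

Ti-48: Σm = 22(1.007825) + 26(1.0087) = 48.398350 u; Δm = 0.450408 u; E_B = 419.55 MeV; E_B/A = 8.741 MeV
Be-9: Σm = 4(1.007825) + 5(1.0087) = 9.074800 u; Δm = 0.062600 u; E_B = 58.312 MeV; E_B/A = 6.479 MeV
Ti-48 has the higher binding energy per nucleon, so it is the more tightly bound nucleus.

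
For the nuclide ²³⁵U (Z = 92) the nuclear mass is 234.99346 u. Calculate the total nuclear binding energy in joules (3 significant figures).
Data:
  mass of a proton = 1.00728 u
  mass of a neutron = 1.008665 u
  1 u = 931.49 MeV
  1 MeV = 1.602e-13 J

The nucleus contains 92 protons and 235 − 92 = 143 neutrons.
Total constituent mass: 92 × 1.00728 + 143 × 1.008665 = 236.908855 u
The mass defect is 236.908855 − 234.99346 = 1.915395 u.
Converting to energy: 1.915395 u × 931.49 MeV/u = 1784.17 MeV
In joules: 1784.17 MeV × 1.602e-13 J/MeV = 2.8582e-10 J

2.86e-10 J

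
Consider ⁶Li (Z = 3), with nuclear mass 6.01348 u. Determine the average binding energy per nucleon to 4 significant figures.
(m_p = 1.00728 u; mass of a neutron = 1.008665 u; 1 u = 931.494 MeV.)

5.334 MeV/nucleon

The nucleus contains 3 protons and 6 − 3 = 3 neutrons.
Total constituent mass: 3 × 1.00728 + 3 × 1.008665 = 6.047835 u
Δm = 6.047835 − 6.01348 = 0.034355 u
Binding energy = Δm·c² = 0.034355 × 931.494 MeV/u = 32.0015 MeV
Dividing by A = 6 gives 5.334 MeV per nucleon.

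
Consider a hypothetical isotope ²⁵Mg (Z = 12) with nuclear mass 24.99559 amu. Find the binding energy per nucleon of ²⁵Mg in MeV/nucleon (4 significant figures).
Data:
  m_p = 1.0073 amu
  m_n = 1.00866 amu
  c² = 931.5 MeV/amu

With 12 protons and 13 neutrons (A = 25):
Σm = 12·m_p + 13·m_n = 12.0876 + 13.11258 = 25.20018 amu
Mass defect Δm = 25.20018 − 24.99559 = 0.20459 amu
Binding energy = Δm·c² = 0.20459 × 931.5 MeV/amu = 190.576 MeV
Per nucleon: 190.576 / 25 = 7.623 MeV

7.623 MeV/nucleon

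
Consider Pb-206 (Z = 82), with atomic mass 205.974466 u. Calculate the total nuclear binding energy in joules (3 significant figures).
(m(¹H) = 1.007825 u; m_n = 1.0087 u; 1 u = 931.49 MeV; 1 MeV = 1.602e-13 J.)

2.61e-10 J

With 82 protons and 124 neutrons (A = 206):
Σm = 82·m(¹H) + 124·m_n = 82.641650 + 125.0788 = 207.720450 u
Mass defect Δm = 207.720450 − 205.974466 = 1.745984 u
Binding energy = Δm·c² = 1.745984 × 931.49 MeV/u = 1626.37 MeV
In joules: 1626.37 MeV × 1.602e-13 J/MeV = 2.6054e-10 J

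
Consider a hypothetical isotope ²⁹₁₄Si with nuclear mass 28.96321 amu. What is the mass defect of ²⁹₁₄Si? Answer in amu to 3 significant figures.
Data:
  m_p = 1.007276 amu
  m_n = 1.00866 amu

0.269 amu

Z = 14, so N = A − Z = 29 − 14 = 15.
Σm = 14·m_p + 15·m_n = 14.101864 + 15.12990 = 29.231764 amu
Mass defect Δm = 29.231764 − 28.96321 = 0.268554 amu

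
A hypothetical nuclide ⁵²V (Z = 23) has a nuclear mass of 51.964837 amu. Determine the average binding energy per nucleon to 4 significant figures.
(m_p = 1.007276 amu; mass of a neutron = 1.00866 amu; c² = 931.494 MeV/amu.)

The nucleus contains 23 protons and 52 − 23 = 29 neutrons.
Σm = 23·m_p + 29·m_n = 23.167348 + 29.25114 = 52.418488 amu
Mass defect Δm = 52.418488 − 51.964837 = 0.453651 amu
Binding energy = Δm·c² = 0.453651 × 931.494 MeV/amu = 422.573 MeV
Per nucleon: 422.573 / 52 = 8.126 MeV

8.126 MeV/nucleon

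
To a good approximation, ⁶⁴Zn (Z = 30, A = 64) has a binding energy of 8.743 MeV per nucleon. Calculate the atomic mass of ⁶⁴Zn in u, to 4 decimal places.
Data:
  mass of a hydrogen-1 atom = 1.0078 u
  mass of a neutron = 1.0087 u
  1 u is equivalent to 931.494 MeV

63.9291 u

Total binding energy = 64 × 8.743 = 559.552 MeV
Mass defect = 559.552 MeV / (931.494 MeV/u) = 0.600704 u
Constituent mass = 30(1.0078) + 34(1.0087) = 64.5298 u
Atomic mass = 64.5298 − 0.600704 = 63.929096 u ≈ 63.9291 u (to 4 decimal places)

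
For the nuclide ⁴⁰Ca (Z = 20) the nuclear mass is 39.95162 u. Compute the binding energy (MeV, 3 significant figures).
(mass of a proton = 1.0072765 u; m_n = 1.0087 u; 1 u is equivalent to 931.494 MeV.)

343 MeV

Z = 20, so N = A − Z = 40 − 20 = 20.
Σm = 20·m_p + 20·m_n = 20.1455300 + 20.1740 = 40.3195300 u
The mass defect is 40.3195300 − 39.95162 = 0.3679100 u.
Binding energy = Δm·c² = 0.3679100 × 931.494 MeV/u = 342.706 MeV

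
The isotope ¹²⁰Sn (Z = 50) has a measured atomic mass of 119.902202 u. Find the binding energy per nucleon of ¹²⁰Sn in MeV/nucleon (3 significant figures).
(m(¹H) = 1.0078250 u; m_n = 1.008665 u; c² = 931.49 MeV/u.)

Z = 50, so N = A − Z = 120 − 50 = 70.
Mass of separated nucleons = 50(1.0078250) + 70(1.008665) = 50.3912500 + 70.606550 = 120.9978000 u
The mass defect is 120.9978000 − 119.902202 = 1.0955980 u.
Converting to energy: 1.0955980 u × 931.49 MeV/u = 1020.539 MeV
Dividing by A = 120 gives 8.504 MeV per nucleon.

8.50 MeV/nucleon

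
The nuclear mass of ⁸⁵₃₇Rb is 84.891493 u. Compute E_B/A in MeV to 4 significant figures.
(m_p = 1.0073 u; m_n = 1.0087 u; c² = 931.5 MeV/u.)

Mass of separated nucleons = 37(1.0073) + 48(1.0087) = 37.2701 + 48.4176 = 85.6877 u
Mass defect Δm = 85.6877 − 84.891493 = 0.796207 u
Binding energy = Δm·c² = 0.796207 × 931.5 MeV/u = 741.667 MeV
BE/A = 741.667 MeV / 85 = 8.725 MeV/nucleon

8.725 MeV/nucleon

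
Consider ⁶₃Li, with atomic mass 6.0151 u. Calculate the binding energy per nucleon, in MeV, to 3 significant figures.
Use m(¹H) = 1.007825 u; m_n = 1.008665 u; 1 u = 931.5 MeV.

Z = 3, so N = A − Z = 6 − 3 = 3.
Σm = 3·m(¹H) + 3·m_n = 3.023475 + 3.025995 = 6.049470 u
The mass defect is 6.049470 − 6.0151 = 0.034370 u.
E_B = 0.034370 × 931.5 = 32.0157 MeV
Dividing by A = 6 gives 5.336 MeV per nucleon.

5.34 MeV/nucleon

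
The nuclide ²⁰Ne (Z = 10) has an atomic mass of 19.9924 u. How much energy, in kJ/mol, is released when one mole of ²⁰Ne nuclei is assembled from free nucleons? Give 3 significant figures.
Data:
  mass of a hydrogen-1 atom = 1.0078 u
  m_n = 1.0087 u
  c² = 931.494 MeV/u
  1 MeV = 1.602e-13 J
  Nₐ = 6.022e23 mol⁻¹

1.55e+10 kJ/mol

With 10 protons and 10 neutrons (A = 20):
Mass of separated nucleons = 10(1.0078) + 10(1.0087) = 10.0780 + 10.0870 = 20.1650 u
The mass defect is 20.1650 − 19.9924 = 0.1726 u.
Binding energy = Δm·c² = 0.1726 × 931.494 MeV/u = 160.776 MeV
Per nucleus in joules: 160.776 MeV × 1.602e-13 J/MeV = 2.5756e-11 J
Per mole: 2.5756e-11 J × 6.022e23 mol⁻¹ = 1.5510e+13 J/mol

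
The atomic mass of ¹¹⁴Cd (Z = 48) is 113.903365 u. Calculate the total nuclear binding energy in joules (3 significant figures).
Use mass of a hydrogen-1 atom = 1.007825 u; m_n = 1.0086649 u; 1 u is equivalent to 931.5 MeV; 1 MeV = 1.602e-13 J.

With 48 protons and 66 neutrons (A = 114):
Mass of separated nucleons = 48(1.007825) + 66(1.0086649) = 48.375600 + 66.5718834 = 114.9474834 u
The mass defect is 114.9474834 − 113.903365 = 1.0441184 u.
Converting to energy: 1.0441184 u × 931.5 MeV/u = 972.596 MeV
In joules: 972.596 MeV × 1.602e-13 J/MeV = 1.5581e-10 J

1.56e-10 J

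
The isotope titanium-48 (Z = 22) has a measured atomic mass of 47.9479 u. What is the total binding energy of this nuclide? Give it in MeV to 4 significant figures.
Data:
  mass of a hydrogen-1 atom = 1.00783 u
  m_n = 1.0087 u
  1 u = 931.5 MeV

419.7 MeV

Σm = 22·m(¹H) + 26·m_n = 22.17226 + 26.2262 = 48.39846 u
Mass defect Δm = 48.39846 − 47.9479 = 0.45056 u
Converting to energy: 0.45056 u × 931.5 MeV/u = 419.697 MeV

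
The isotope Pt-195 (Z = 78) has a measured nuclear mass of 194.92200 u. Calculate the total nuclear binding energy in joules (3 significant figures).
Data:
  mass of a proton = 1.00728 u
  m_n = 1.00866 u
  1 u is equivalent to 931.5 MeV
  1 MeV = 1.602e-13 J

With 78 protons and 117 neutrons (A = 195):
Total constituent mass: 78 × 1.00728 + 117 × 1.00866 = 196.58106 u
The mass defect is 196.58106 − 194.92200 = 1.65906 u.
Converting to energy: 1.65906 u × 931.5 MeV/u = 1545.41 MeV
In joules: 1545.41 MeV × 1.602e-13 J/MeV = 2.4757e-10 J

2.48e-10 J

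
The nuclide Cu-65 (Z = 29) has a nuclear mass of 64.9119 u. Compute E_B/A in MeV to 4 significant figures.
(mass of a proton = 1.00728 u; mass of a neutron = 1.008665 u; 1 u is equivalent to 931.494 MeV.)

Z = 29, so N = A − Z = 65 − 29 = 36.
Total constituent mass: 29 × 1.00728 + 36 × 1.008665 = 65.523060 u
The mass defect is 65.523060 − 64.9119 = 0.611160 u.
Converting to energy: 0.611160 u × 931.494 MeV/u = 569.292 MeV
BE/A = 569.292 MeV / 65 = 8.758 MeV/nucleon

8.758 MeV/nucleon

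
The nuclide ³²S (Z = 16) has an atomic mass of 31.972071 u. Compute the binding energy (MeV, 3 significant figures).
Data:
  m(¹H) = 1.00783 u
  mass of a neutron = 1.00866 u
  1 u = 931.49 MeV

272 MeV

Total constituent mass: 16 × 1.00783 + 16 × 1.00866 = 32.26384 u
Mass defect Δm = 32.26384 − 31.972071 = 0.291769 u
E_B = 0.291769 × 931.49 = 271.780 MeV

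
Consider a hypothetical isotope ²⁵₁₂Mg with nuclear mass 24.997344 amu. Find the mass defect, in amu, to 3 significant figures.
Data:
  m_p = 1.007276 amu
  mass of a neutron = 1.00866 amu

0.203 amu

Σm = 12·m_p + 13·m_n = 12.087312 + 13.11258 = 25.199892 amu
The mass defect is 25.199892 − 24.997344 = 0.202548 amu.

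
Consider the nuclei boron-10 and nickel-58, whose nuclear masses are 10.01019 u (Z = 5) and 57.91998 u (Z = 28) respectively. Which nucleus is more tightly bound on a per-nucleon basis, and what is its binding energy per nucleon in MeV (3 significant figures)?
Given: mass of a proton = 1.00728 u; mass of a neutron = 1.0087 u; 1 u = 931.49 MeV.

boron-10: Σm = 5(1.00728) + 5(1.0087) = 10.07990 u; Δm = 0.06971 u; E_B = 64.934 MeV; E_B/A = 6.493 MeV
nickel-58: Σm = 28(1.00728) + 30(1.0087) = 58.46484 u; Δm = 0.54486 u; E_B = 507.53 MeV; E_B/A = 8.751 MeV
nickel-58 has the higher binding energy per nucleon, so it is the more tightly bound nucleus.

nickel-58; 8.75 MeV/nucleon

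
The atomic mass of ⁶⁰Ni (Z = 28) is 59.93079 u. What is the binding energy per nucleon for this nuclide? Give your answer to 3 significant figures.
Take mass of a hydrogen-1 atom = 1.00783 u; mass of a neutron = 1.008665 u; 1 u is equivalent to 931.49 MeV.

The nucleus contains 28 protons and 60 − 28 = 32 neutrons.
Mass of separated nucleons = 28(1.00783) + 32(1.008665) = 28.21924 + 32.277280 = 60.496520 u
The mass defect is 60.496520 − 59.93079 = 0.565730 u.
Binding energy = Δm·c² = 0.565730 × 931.49 MeV/u = 526.972 MeV
BE/A = 526.972 MeV / 60 = 8.783 MeV/nucleon

8.78 MeV/nucleon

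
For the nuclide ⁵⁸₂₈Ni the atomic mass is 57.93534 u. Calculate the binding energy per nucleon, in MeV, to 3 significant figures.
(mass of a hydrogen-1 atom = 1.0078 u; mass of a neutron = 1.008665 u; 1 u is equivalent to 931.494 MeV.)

8.72 MeV/nucleon

The nucleus contains 28 protons and 58 − 28 = 30 neutrons.
Σm = 28·m(¹H) + 30·m_n = 28.2184 + 30.259950 = 58.478350 u
Δm = 58.478350 − 57.93534 = 0.543010 u
Binding energy = Δm·c² = 0.543010 × 931.494 MeV/u = 505.811 MeV
Dividing by A = 58 gives 8.721 MeV per nucleon.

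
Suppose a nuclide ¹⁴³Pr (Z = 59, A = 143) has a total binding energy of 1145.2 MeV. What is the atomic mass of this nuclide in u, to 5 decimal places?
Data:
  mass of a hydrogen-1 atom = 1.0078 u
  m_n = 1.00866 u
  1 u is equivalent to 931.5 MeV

142.95823 u

Mass defect = 1145.2 MeV / (931.5 MeV/u) = 1.2294149 u
Constituent mass = 59(1.0078) + 84(1.00866) = 144.18764 u
Atomic mass = 144.18764 − 1.2294149 = 142.9582251 u ≈ 142.95823 u (to 5 decimal places)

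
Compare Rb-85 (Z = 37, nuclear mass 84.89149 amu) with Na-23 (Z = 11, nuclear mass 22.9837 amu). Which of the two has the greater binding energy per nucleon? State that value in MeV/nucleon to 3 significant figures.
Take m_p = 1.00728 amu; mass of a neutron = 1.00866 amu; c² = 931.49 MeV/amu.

Rb-85; 8.70 MeV/nucleon

Rb-85: Σm = 37(1.00728) + 48(1.00866) = 85.68504 amu; Δm = 0.79355 amu; E_B = 739.18 MeV; E_B/A = 8.696 MeV
Na-23: Σm = 11(1.00728) + 12(1.00866) = 23.18400 amu; Δm = 0.20030 amu; E_B = 186.58 MeV; E_B/A = 8.112 MeV
Rb-85 has the higher binding energy per nucleon, so it is the more tightly bound nucleus.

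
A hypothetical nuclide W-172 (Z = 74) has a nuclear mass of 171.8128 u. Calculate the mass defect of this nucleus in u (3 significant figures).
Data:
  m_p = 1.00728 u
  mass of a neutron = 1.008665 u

Mass of separated nucleons = 74(1.00728) + 98(1.008665) = 74.53872 + 98.849170 = 173.387890 u
The mass defect is 173.387890 − 171.8128 = 1.575090 u.

1.58 u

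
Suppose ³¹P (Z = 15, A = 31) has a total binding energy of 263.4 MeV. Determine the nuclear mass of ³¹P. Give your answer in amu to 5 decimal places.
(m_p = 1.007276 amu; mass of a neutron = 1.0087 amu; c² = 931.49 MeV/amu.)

Mass defect = 263.4 MeV / (931.49 MeV/amu) = 0.2827728 amu
Constituent mass = 15(1.007276) + 16(1.0087) = 31.248340 amu
Nuclear mass = 31.248340 − 0.2827728 = 30.9655672 amu ≈ 30.96557 amu (to 5 decimal places)

30.96557 amu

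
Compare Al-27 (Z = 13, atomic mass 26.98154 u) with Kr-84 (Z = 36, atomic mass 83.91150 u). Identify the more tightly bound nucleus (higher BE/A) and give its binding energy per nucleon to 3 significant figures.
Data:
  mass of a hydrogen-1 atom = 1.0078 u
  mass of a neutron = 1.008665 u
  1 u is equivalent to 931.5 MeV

Kr-84; 8.71 MeV/nucleon

Al-27: Σm = 13(1.0078) + 14(1.008665) = 27.222710 u; Δm = 0.241170 u; E_B = 224.65 MeV; E_B/A = 8.320 MeV
Kr-84: Σm = 36(1.0078) + 48(1.008665) = 84.696720 u; Δm = 0.785220 u; E_B = 731.43 MeV; E_B/A = 8.708 MeV
Kr-84 has the higher binding energy per nucleon, so it is the more tightly bound nucleus.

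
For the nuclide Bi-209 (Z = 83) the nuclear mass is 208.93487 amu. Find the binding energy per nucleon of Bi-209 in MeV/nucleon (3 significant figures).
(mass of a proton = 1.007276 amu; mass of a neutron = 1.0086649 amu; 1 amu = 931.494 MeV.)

The nucleus contains 83 protons and 209 − 83 = 126 neutrons.
Σm = 83·m_p + 126·m_n = 83.603908 + 127.0917774 = 210.6956854 amu
Mass defect Δm = 210.6956854 − 208.93487 = 1.7608154 amu
E_B = 1.7608154 × 931.494 = 1640.19 MeV
Dividing by A = 209 gives 7.848 MeV per nucleon.

7.85 MeV/nucleon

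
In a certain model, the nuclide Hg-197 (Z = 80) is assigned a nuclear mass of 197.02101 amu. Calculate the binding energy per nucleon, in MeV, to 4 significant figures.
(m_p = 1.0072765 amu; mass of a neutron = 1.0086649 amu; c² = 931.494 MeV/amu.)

With 80 protons and 117 neutrons (A = 197):
Σm = 80·m_p + 117·m_n = 80.5821200 + 118.0137933 = 198.5959133 amu
Δm = 198.5959133 − 197.02101 = 1.5749033 amu
Converting to energy: 1.5749033 amu × 931.494 MeV/amu = 1467.01 MeV
BE/A = 1467.01 MeV / 197 = 7.447 MeV/nucleon

7.447 MeV/nucleon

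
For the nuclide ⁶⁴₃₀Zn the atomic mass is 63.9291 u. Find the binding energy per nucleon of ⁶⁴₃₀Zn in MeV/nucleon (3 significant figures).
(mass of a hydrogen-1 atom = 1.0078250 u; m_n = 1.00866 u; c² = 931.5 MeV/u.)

With 30 protons and 34 neutrons (A = 64):
Mass of separated nucleons = 30(1.0078250) + 34(1.00866) = 30.2347500 + 34.29444 = 64.5291900 u
Δm = 64.5291900 − 63.9291 = 0.6000900 u
E_B = 0.6000900 × 931.5 = 558.984 MeV
Dividing by A = 64 gives 8.734 MeV per nucleon.

8.73 MeV/nucleon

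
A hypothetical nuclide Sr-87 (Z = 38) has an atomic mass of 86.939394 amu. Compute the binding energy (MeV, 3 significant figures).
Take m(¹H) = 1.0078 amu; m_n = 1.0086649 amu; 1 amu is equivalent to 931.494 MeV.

Z = 38, so N = A − Z = 87 − 38 = 49.
Σm = 38·m(¹H) + 49·m_n = 38.2964 + 49.4245801 = 87.7209801 amu
Δm = 87.7209801 − 86.939394 = 0.7815861 amu
Binding energy = Δm·c² = 0.7815861 × 931.494 MeV/amu = 728.043 MeV

728 MeV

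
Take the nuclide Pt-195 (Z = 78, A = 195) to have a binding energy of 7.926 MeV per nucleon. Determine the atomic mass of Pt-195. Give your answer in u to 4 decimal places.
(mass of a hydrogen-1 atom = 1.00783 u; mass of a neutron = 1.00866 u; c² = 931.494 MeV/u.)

194.9647 u

Total binding energy = 195 × 7.926 = 1545.570 MeV
Mass defect = 1545.570 MeV / (931.494 MeV/u) = 1.659238 u
Constituent mass = 78(1.00783) + 117(1.00866) = 196.62396 u
Atomic mass = 196.62396 − 1.659238 = 194.964722 u ≈ 194.9647 u (to 4 decimal places)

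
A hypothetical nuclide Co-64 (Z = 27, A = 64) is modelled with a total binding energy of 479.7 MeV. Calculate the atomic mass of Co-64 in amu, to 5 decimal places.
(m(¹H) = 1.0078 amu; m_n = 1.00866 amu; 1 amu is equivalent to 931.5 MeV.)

Mass defect = 479.7 MeV / (931.5 MeV/amu) = 0.5149758 amu
Constituent mass = 27(1.0078) + 37(1.00866) = 64.53102 amu
Atomic mass = 64.53102 − 0.5149758 = 64.0160442 amu ≈ 64.01604 amu (to 5 decimal places)

64.01604 amu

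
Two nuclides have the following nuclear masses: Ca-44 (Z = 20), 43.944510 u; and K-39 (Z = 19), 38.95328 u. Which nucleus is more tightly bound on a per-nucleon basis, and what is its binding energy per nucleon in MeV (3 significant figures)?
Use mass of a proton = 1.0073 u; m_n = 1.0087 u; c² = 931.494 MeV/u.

Ca-44: Σm = 20(1.0073) + 24(1.0087) = 44.3548 u; Δm = 0.410290 u; E_B = 382.18 MeV; E_B/A = 8.686 MeV
K-39: Σm = 19(1.0073) + 20(1.0087) = 39.3127 u; Δm = 0.35942 u; E_B = 334.80 MeV; E_B/A = 8.5846 MeV
Ca-44 has the higher binding energy per nucleon, so it is the more tightly bound nucleus.

Ca-44; 8.69 MeV/nucleon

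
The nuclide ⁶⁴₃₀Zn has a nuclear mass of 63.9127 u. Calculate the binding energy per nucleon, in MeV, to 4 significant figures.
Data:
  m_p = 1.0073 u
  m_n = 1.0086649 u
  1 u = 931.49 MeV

The nucleus contains 30 protons and 64 − 30 = 34 neutrons.
Total constituent mass: 30 × 1.0073 + 34 × 1.0086649 = 64.5136066 u
The mass defect is 64.5136066 − 63.9127 = 0.6009066 u.
Binding energy = Δm·c² = 0.6009066 × 931.49 MeV/u = 559.738 MeV
Per nucleon: 559.738 / 64 = 8.746 MeV

8.746 MeV/nucleon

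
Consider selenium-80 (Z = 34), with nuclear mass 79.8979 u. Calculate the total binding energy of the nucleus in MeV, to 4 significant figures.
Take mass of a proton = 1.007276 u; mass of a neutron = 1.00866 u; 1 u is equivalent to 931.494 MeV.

696.6 MeV

Z = 34, so N = A − Z = 80 − 34 = 46.
Total constituent mass: 34 × 1.007276 + 46 × 1.00866 = 80.645744 u
Δm = 80.645744 − 79.8979 = 0.747844 u
Binding energy = Δm·c² = 0.747844 × 931.494 MeV/u = 696.612 MeV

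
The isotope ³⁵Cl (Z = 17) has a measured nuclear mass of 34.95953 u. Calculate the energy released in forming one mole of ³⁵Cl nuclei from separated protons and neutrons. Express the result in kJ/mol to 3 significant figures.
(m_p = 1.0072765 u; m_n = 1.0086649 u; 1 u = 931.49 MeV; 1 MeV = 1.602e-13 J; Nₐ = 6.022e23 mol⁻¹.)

Z = 17, so N = A − Z = 35 − 17 = 18.
Mass of separated nucleons = 17(1.0072765) + 18(1.0086649) = 17.1237005 + 18.1559682 = 35.2796687 u
Mass defect Δm = 35.2796687 − 34.95953 = 0.3201387 u
E_B = 0.3201387 × 931.49 = 298.206 MeV
Per nucleus in joules: 298.206 MeV × 1.602e-13 J/MeV = 4.7773e-11 J
Per mole: 4.7773e-11 J × 6.022e23 mol⁻¹ = 2.8769e+13 J/mol

2.88e+10 kJ/mol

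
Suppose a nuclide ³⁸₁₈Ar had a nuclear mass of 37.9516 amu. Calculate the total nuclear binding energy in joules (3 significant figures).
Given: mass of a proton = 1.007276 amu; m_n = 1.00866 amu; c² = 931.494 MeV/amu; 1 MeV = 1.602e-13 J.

Mass of separated nucleons = 18(1.007276) + 20(1.00866) = 18.130968 + 20.17320 = 38.304168 amu
Mass defect Δm = 38.304168 − 37.9516 = 0.352568 amu
E_B = 0.352568 × 931.494 = 328.415 MeV
In joules: 328.415 MeV × 1.602e-13 J/MeV = 5.2612e-11 J

5.26e-11 J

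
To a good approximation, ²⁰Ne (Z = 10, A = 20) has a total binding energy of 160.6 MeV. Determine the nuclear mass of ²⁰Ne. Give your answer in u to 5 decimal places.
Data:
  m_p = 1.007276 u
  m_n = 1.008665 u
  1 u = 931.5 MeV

Mass defect = 160.6 MeV / (931.5 MeV/u) = 0.1724101 u
Constituent mass = 10(1.007276) + 10(1.008665) = 20.159410 u
Nuclear mass = 20.159410 − 0.1724101 = 19.9869999 u ≈ 19.98700 u (to 5 decimal places)

19.98700 u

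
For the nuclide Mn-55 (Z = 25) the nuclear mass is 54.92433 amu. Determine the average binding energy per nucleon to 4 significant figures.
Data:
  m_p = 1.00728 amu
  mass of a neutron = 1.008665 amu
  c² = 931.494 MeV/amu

8.767 MeV/nucleon

The nucleus contains 25 protons and 55 − 25 = 30 neutrons.
Total constituent mass: 25 × 1.00728 + 30 × 1.008665 = 55.441950 amu
The mass defect is 55.441950 − 54.92433 = 0.517620 amu.
Converting to energy: 0.517620 amu × 931.494 MeV/amu = 482.160 MeV
BE/A = 482.160 MeV / 55 = 8.767 MeV/nucleon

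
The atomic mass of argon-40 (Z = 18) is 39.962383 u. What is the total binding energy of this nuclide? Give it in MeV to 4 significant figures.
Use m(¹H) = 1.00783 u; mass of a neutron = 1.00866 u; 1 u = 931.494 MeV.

343.8 MeV

Σm = 18·m(¹H) + 22·m_n = 18.14094 + 22.19052 = 40.33146 u
Mass defect Δm = 40.33146 − 39.962383 = 0.369077 u
Binding energy = Δm·c² = 0.369077 × 931.494 MeV/u = 343.793 MeV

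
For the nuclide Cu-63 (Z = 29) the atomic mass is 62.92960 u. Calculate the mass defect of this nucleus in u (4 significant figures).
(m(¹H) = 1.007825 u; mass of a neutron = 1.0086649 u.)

0.5919 u

Z = 29, so N = A − Z = 63 − 29 = 34.
Mass of separated nucleons = 29(1.007825) + 34(1.0086649) = 29.226925 + 34.2946066 = 63.5215316 u
The mass defect is 63.5215316 − 62.92960 = 0.5919316 u.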